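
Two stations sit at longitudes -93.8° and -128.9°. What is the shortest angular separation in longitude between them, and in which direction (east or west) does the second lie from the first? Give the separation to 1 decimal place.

Raw difference: -128.9 − -93.8 = -35.1°.
Normalise into (−180°, 180°]: -35.1° stays -35.1°.
Negative ⇒ the second point lies to the west; separation 35.1°.

35.1° west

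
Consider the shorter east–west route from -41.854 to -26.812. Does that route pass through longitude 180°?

No

Signed shortest Δλ = ((-26.812 − -41.854 + 180) mod 360) − 180 = 15.042°.
Going east by 15.042° from -41.854° reaches -26.812° without touching 180°.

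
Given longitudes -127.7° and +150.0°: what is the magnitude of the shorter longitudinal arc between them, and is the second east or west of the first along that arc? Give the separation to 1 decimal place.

82.3° west

Raw difference: 150.0 − -127.7 = 277.7°.
Normalise into (−180°, 180°]: 277.7° − 360° = -82.3°.
Negative ⇒ the second point lies to the west; separation 82.3°.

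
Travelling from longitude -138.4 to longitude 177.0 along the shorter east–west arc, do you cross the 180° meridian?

Naïve |177.0 − -138.4| = 315.4° > 180°, so the shorter arc goes the other way round — across 180°.
Signed shortest Δλ = ((177.0 − -138.4 + 180) mod 360) − 180 = -44.6°.
Going west by 44.6° from -138.4° passes through 180° before reaching +177.0°.

Yes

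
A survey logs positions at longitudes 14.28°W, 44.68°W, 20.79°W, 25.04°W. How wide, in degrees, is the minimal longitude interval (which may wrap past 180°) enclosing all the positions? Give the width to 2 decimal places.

Sort the longitudes: -44.68°, -25.04°, -20.79°, -14.28°.
Eastward gaps between consecutive values (wrapping around): 19.64°, 4.25°, 6.51°, 329.60°.
Largest gap = 329.60° ⇒ minimal covering band is its complement: 360° − 329.60° = 30.40°.
Band runs from -44.68° eastward to -14.28°.

30.40°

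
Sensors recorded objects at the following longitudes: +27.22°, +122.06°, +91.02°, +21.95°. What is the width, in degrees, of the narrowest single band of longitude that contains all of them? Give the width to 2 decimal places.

100.11°

Sort the longitudes: +21.95°, +27.22°, +91.02°, +122.06°.
Eastward gaps between consecutive values (wrapping around): 5.27°, 63.80°, 31.04°, 259.89°.
Largest gap = 259.89° ⇒ minimal covering band is its complement: 360° − 259.89° = 100.11°.
Band runs from +21.95° eastward to +122.06°.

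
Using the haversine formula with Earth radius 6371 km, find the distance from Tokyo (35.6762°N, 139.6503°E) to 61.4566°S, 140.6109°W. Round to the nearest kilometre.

Δλ = -140.6109 − 139.6503 = -280.2612°; wrapped into (−180°, 180°]: 79.7388°.
Δφ = -61.4566 − 35.6762 = -97.1328°.
a = sin²(Δφ/2) + cos φ₁ · cos φ₂ · sin²(Δλ/2) = 0.721588.
c = 2·atan2(√a, √(1−a)) = 2.02993 rad → d = 6371·c ≈ 12932.71 km.

12933 km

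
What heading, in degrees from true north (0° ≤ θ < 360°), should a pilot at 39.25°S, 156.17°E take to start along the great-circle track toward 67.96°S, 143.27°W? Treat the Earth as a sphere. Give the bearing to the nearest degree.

151°

Δλ = -143.27 − 156.17 = -299.44°; wrapped into (−180°, 180°]: 60.56°.
θ = atan2( sin Δλ · cos φ₂ , cos φ₁ · sin φ₂ − sin φ₁ · cos φ₂ · cos Δλ )
  = atan2(0.32680, -0.60110) = 151.469° → normalised to [0°, 360°): 151.469°.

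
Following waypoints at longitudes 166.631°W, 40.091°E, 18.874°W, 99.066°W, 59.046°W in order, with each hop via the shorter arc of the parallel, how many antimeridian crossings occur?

1

Leg 1: -166.631° → +40.091°, shortest Δλ = -153.278° (west) — crosses 180°.
Leg 2: +40.091° → -18.874°, shortest Δλ = -58.965° (west) — does not cross 180°.
Leg 3: -18.874° → -99.066°, shortest Δλ = -80.192° (west) — does not cross 180°.
Leg 4: -99.066° → -59.046°, shortest Δλ = 40.02° (east) — does not cross 180°.
Total crossings: 1.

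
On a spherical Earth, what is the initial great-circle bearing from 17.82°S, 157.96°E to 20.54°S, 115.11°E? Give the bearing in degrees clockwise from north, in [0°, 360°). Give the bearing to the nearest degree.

259°

Δλ = 115.11 − 157.96 = -42.85°.
θ = atan2( sin Δλ · cos φ₂ , cos φ₁ · sin φ₂ − sin φ₁ · cos φ₂ · cos Δλ )
  = atan2(-0.63685, -0.12393) = -101.012° → normalised to [0°, 360°): 258.988°.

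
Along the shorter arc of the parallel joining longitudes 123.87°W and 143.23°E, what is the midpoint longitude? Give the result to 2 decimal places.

Signed shortest Δλ from -123.87° to +143.23° is -92.90°.
Midpoint longitude = -123.87° + (-92.90°)/2 = -123.87° − 46.45° = -170.32°.
(The naïve average (-123.87 + +143.23)/2 = 9.68° is on the wrong side of the globe.)

170.32°W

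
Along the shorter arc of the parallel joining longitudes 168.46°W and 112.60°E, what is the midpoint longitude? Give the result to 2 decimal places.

Signed shortest Δλ from -168.46° to +112.60° is -78.94°.
Midpoint longitude = -168.46° + (-78.94°)/2 = -168.46° − 39.47° = -207.93°.
Normalise into (−180°, 180°]: +152.07°.
(The naïve average (-168.46 + +112.60)/2 = -27.93° is on the wrong side of the globe.)

152.07°E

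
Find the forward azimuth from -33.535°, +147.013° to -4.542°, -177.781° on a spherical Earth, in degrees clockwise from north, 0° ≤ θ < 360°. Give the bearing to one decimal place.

Δλ = -177.781 − 147.013 = -324.794°; wrapped into (−180°, 180°]: 35.206°.
θ = atan2( sin Δλ · cos φ₂ , cos φ₁ · sin φ₂ − sin φ₁ · cos φ₂ · cos Δλ )
  = atan2(0.57471, 0.38397) = 56.253° → normalised to [0°, 360°): 56.253°.

56.3°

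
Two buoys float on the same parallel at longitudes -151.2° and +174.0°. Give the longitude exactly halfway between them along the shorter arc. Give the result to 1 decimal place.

-168.6°

Signed shortest Δλ from -151.2° to +174.0° is -34.8°.
Midpoint longitude = -151.2° + (-34.8°)/2 = -151.2° − 17.4° = -168.6°.
(The naïve average (-151.2 + +174.0)/2 = 11.4° is on the wrong side of the globe.)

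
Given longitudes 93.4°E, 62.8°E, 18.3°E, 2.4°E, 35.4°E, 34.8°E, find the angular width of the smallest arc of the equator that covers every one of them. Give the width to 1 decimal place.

Sort the longitudes: +2.4°, +18.3°, +34.8°, +35.4°, +62.8°, +93.4°.
Eastward gaps between consecutive values (wrapping around): 15.9°, 16.5°, 0.6°, 27.4°, 30.6°, 269.0°.
Largest gap = 269.0° ⇒ minimal covering band is its complement: 360° − 269.0° = 91.0°.
Band runs from +2.4° eastward to +93.4°.

91.0°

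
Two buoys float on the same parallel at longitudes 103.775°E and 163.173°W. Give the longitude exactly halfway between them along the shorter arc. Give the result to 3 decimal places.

150.301°E

Signed shortest Δλ from +103.775° to -163.173° is +93.052°.
Midpoint longitude = +103.775° + (+93.052°)/2 = +103.775° + 46.526° = +150.301°.
(The naïve average (+103.775 + -163.173)/2 = -29.699° is on the wrong side of the globe.)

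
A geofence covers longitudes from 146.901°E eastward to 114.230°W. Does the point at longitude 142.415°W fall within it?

Band width going east from +146.901° to -114.230°: ((-114.230 − 146.901) mod 360) = 98.869°.
Offset of -142.415° east of the west edge: ((-142.415 − 146.901) mod 360) = 70.684°.
70.684° ≤ 98.869° ⇒ inside.

Yes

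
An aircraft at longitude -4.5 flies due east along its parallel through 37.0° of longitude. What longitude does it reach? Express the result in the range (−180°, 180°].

Start at -4.5°; shift +37.0° → +32.5°.
+32.5° already lies in (−180°, 180°].

+32.5°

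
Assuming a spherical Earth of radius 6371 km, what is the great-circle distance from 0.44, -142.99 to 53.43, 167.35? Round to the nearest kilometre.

7442 km

Δλ = 167.35 − -142.99 = 310.34°; wrapped into (−180°, 180°]: -49.66°.
Δφ = 53.43 − 0.44 = 52.99°.
a = sin²(Δφ/2) + cos φ₁ · cos φ₂ · sin²(Δλ/2) = 0.304083.
c = 2·atan2(√a, √(1−a)) = 1.16817 rad → d = 6371·c ≈ 7442.43 km.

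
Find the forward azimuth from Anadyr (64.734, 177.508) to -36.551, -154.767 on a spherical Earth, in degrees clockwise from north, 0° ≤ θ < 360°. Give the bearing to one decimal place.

157.4°

Δλ = -154.767 − 177.508 = -332.275°; wrapped into (−180°, 180°]: 27.725°.
θ = atan2( sin Δλ · cos φ₂ , cos φ₁ · sin φ₂ − sin φ₁ · cos φ₂ · cos Δλ )
  = atan2(0.37373, -0.89726) = 157.387° → normalised to [0°, 360°): 157.387°.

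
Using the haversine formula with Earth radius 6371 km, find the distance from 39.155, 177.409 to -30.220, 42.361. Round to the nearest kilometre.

15831 km

Δλ = 42.361 − 177.409 = -135.048°.
Δφ = -30.220 − 39.155 = -69.375°.
a = sin²(Δφ/2) + cos φ₁ · cos φ₂ · sin²(Δλ/2) = 0.896003.
c = 2·atan2(√a, √(1−a)) = 2.48489 rad → d = 6371·c ≈ 15831.20 km.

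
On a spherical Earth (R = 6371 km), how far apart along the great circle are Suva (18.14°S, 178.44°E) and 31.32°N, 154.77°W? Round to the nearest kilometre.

6199 km

Δλ = -154.77 − 178.44 = -333.21°; wrapped into (−180°, 180°]: 26.79°.
Δφ = 31.32 − -18.14 = 49.46°.
a = sin²(Δφ/2) + cos φ₁ · cos φ₂ · sin²(Δλ/2) = 0.218579.
c = 2·atan2(√a, √(1−a)) = 0.97298 rad → d = 6371·c ≈ 6198.83 km.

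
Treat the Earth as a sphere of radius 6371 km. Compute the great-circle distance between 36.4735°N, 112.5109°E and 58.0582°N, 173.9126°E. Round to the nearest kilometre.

Δλ = 173.9126 − 112.5109 = 61.4017°.
Δφ = 58.0582 − 36.4735 = 21.5847°.
a = sin²(Δφ/2) + cos φ₁ · cos φ₂ · sin²(Δλ/2) = 0.145959.
c = 2·atan2(√a, √(1−a)) = 0.78402 rad → d = 6371·c ≈ 4994.97 km.

4995 km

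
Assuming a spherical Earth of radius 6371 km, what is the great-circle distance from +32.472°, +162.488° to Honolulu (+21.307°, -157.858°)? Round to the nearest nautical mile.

2212 nmi

Δλ = -157.858 − 162.488 = -320.346°; wrapped into (−180°, 180°]: 39.654°.
Δφ = 21.307 − 32.472 = -11.165°.
a = sin²(Δφ/2) + cos φ₁ · cos φ₂ · sin²(Δλ/2) = 0.099886.
c = 2·atan2(√a, √(1−a)) = 0.64312 rad → d = 6371·c ≈ 4097.33 km ≈ 2212.38 nmi.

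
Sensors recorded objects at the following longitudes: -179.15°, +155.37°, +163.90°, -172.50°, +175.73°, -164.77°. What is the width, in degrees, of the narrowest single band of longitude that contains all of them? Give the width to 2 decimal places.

39.86°

Sort the longitudes: -179.15°, -172.50°, -164.77°, +155.37°, +163.90°, +175.73°.
Eastward gaps between consecutive values (wrapping around): 6.65°, 7.73°, 320.14°, 8.53°, 11.83°, 5.12°.
Largest gap = 320.14° ⇒ minimal covering band is its complement: 360° − 320.14° = 39.86°.
Band runs from +155.37° eastward to -164.77°, crossing the antimeridian.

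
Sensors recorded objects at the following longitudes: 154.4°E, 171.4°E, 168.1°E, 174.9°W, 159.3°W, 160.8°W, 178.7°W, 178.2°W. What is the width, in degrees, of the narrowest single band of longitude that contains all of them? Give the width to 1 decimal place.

46.3°

Sort the longitudes: -178.7°, -178.2°, -174.9°, -160.8°, -159.3°, +154.4°, +168.1°, +171.4°.
Eastward gaps between consecutive values (wrapping around): 0.5°, 3.3°, 14.1°, 1.5°, 313.7°, 13.7°, 3.3°, 9.9°.
Largest gap = 313.7° ⇒ minimal covering band is its complement: 360° − 313.7° = 46.3°.
Band runs from +154.4° eastward to -159.3°, crossing the antimeridian.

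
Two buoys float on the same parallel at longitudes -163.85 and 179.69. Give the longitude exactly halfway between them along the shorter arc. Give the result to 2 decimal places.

-172.08°

Signed shortest Δλ from -163.85° to +179.69° is -16.46°.
Midpoint longitude = -163.85° + (-16.46°)/2 = -163.85° − 8.23° = -172.08°.
(The naïve average (-163.85 + +179.69)/2 = 7.92° is on the wrong side of the globe.)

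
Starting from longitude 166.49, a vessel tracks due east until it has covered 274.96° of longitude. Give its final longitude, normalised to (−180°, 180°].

Start at +166.49°; shift +274.96° → +441.45°.
+441.45° lies outside (−180°, 180°]; subtract 360° → +81.45°.

+81.45°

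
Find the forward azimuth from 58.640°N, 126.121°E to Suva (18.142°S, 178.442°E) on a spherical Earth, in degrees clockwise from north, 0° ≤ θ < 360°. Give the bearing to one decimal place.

131.2°

Δλ = 178.442 − 126.121 = 52.321°.
θ = atan2( sin Δλ · cos φ₂ , cos φ₁ · sin φ₂ − sin φ₁ · cos φ₂ · cos Δλ )
  = atan2(0.75210, -0.65804) = 131.184° → normalised to [0°, 360°): 131.184°.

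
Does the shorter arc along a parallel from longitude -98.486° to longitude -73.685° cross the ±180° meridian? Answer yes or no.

No

Signed shortest Δλ = ((-73.685 − -98.486 + 180) mod 360) − 180 = 24.801°.
Going east by 24.801° from -98.486° reaches -73.685° without touching 180°.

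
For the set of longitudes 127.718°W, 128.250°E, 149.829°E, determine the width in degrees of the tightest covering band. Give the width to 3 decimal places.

Sort the longitudes: -127.718°, +128.250°, +149.829°.
Eastward gaps between consecutive values (wrapping around): 255.968°, 21.579°, 82.453°.
Largest gap = 255.968° ⇒ minimal covering band is its complement: 360° − 255.968° = 104.032°.
Band runs from +128.250° eastward to -127.718°, crossing the antimeridian.

104.032°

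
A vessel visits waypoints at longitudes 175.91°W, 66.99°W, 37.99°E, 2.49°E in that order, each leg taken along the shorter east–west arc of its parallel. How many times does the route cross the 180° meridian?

Leg 1: -175.91° → -66.99°, shortest Δλ = 108.92° (east) — does not cross 180°.
Leg 2: -66.99° → +37.99°, shortest Δλ = 104.98° (east) — does not cross 180°.
Leg 3: +37.99° → +2.49°, shortest Δλ = -35.5° (west) — does not cross 180°.
Total crossings: 0.

0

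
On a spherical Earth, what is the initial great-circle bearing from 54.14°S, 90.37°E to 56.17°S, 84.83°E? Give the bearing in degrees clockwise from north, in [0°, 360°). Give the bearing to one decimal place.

Δλ = 84.83 − 90.37 = -5.54°.
θ = atan2( sin Δλ · cos φ₂ , cos φ₁ · sin φ₂ − sin φ₁ · cos φ₂ · cos Δλ )
  = atan2(-0.05375, -0.03753) = -124.926° → normalised to [0°, 360°): 235.074°.

235.1°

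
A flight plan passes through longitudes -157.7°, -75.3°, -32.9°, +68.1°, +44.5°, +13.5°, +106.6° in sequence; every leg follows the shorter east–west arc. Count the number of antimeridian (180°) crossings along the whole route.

0

Leg 1: -157.7° → -75.3°, shortest Δλ = 82.4° (east) — does not cross 180°.
Leg 2: -75.3° → -32.9°, shortest Δλ = 42.4° (east) — does not cross 180°.
Leg 3: -32.9° → +68.1°, shortest Δλ = 101.0° (east) — does not cross 180°.
Leg 4: +68.1° → +44.5°, shortest Δλ = -23.6° (west) — does not cross 180°.
Leg 5: +44.5° → +13.5°, shortest Δλ = -31.0° (west) — does not cross 180°.
Leg 6: +13.5° → +106.6°, shortest Δλ = 93.1° (east) — does not cross 180°.
Total crossings: 0.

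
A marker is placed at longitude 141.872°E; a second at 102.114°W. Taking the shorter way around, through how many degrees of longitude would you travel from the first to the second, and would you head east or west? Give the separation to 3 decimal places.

Raw difference: -102.114 − 141.872 = -243.986°.
Normalise into (−180°, 180°]: -243.986° + 360° = 116.014°.
Positive ⇒ the second point lies to the east; separation 116.014°.

116.014° east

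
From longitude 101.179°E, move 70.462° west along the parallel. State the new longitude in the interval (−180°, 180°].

Start at +101.179°; shift −70.462° → +30.717°.
+30.717° already lies in (−180°, 180°].

30.717°E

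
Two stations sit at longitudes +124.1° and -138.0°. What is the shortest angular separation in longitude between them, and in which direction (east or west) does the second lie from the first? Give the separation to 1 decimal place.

97.9° east

Raw difference: -138.0 − 124.1 = -262.1°.
Normalise into (−180°, 180°]: -262.1° + 360° = 97.9°.
Positive ⇒ the second point lies to the east; separation 97.9°.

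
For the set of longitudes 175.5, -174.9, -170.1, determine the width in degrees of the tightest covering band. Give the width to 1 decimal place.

Sort the longitudes: -174.9°, -170.1°, +175.5°.
Eastward gaps between consecutive values (wrapping around): 4.8°, 345.6°, 9.6°.
Largest gap = 345.6° ⇒ minimal covering band is its complement: 360° − 345.6° = 14.4°.
Band runs from +175.5° eastward to -170.1°, crossing the antimeridian.

14.4°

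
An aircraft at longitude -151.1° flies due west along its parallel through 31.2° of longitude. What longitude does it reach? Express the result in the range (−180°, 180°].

Start at -151.1°; shift −31.2° → -182.3°.
-182.3° lies outside (−180°, 180°]; add 360° → +177.7°.

+177.7°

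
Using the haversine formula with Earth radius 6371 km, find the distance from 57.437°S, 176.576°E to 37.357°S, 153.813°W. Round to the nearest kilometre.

Δλ = -153.813 − 176.576 = -330.389°; wrapped into (−180°, 180°]: 29.611°.
Δφ = -37.357 − -57.437 = 20.080°.
a = sin²(Δφ/2) + cos φ₁ · cos φ₂ · sin²(Δλ/2) = 0.058330.
c = 2·atan2(√a, √(1−a)) = 0.48785 rad → d = 6371·c ≈ 3108.12 km.

3108 km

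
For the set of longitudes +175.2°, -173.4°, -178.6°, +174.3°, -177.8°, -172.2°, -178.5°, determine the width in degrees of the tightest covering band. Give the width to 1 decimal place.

13.5°

Sort the longitudes: -178.6°, -178.5°, -177.8°, -173.4°, -172.2°, +174.3°, +175.2°.
Eastward gaps between consecutive values (wrapping around): 0.1°, 0.7°, 4.4°, 1.2°, 346.5°, 0.9°, 6.2°.
Largest gap = 346.5° ⇒ minimal covering band is its complement: 360° − 346.5° = 13.5°.
Band runs from +174.3° eastward to -172.2°, crossing the antimeridian.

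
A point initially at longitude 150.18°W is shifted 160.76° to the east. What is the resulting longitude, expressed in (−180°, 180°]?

Start at -150.18°; shift +160.76° → +10.58°.
+10.58° already lies in (−180°, 180°].

10.58°E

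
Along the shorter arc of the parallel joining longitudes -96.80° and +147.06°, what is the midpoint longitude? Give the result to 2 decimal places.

-154.87°

Signed shortest Δλ from -96.80° to +147.06° is -116.14°.
Midpoint longitude = -96.80° + (-116.14°)/2 = -96.80° − 58.07° = -154.87°.
(The naïve average (-96.80 + +147.06)/2 = 25.13° is on the wrong side of the globe.)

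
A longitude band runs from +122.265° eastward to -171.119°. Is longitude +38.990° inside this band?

Band width going east from +122.265° to -171.119°: ((-171.119 − 122.265) mod 360) = 66.616°.
Offset of +38.990° east of the west edge: ((38.990 − 122.265) mod 360) = 276.725°.
276.725° > 66.616° ⇒ outside.

No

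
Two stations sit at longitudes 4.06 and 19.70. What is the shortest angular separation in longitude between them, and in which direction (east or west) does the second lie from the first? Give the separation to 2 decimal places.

15.64° east

Raw difference: 19.70 − 4.06 = 15.64°.
Normalise into (−180°, 180°]: 15.64° stays 15.64°.
Positive ⇒ the second point lies to the east; separation 15.64°.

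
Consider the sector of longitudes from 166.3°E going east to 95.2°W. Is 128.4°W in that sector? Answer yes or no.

Band width going east from +166.3° to -95.2°: ((-95.2 − 166.3) mod 360) = 98.5°.
Offset of -128.4° east of the west edge: ((-128.4 − 166.3) mod 360) = 65.3°.
65.3° ≤ 98.5° ⇒ inside.

Yes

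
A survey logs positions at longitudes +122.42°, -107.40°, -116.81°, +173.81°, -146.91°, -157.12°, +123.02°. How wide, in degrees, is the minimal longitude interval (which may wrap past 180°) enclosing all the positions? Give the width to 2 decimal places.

Sort the longitudes: -157.12°, -146.91°, -116.81°, -107.40°, +122.42°, +123.02°, +173.81°.
Eastward gaps between consecutive values (wrapping around): 10.21°, 30.10°, 9.41°, 229.82°, 0.60°, 50.79°, 29.07°.
Largest gap = 229.82° ⇒ minimal covering band is its complement: 360° − 229.82° = 130.18°.
Band runs from +122.42° eastward to -107.40°, crossing the antimeridian.

130.18°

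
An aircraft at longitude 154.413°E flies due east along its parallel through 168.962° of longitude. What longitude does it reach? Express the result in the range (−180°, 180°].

36.625°W

Start at +154.413°; shift +168.962° → +323.375°.
+323.375° lies outside (−180°, 180°]; subtract 360° → -36.625°.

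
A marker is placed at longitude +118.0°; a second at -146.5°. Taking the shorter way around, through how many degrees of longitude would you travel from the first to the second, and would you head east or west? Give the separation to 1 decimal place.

95.5° east

Raw difference: -146.5 − 118.0 = -264.5°.
Normalise into (−180°, 180°]: -264.5° + 360° = 95.5°.
Positive ⇒ the second point lies to the east; separation 95.5°.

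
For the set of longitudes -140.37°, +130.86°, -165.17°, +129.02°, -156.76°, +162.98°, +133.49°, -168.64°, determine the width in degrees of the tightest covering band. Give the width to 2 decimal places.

90.61°

Sort the longitudes: -168.64°, -165.17°, -156.76°, -140.37°, +129.02°, +130.86°, +133.49°, +162.98°.
Eastward gaps between consecutive values (wrapping around): 3.47°, 8.41°, 16.39°, 269.39°, 1.84°, 2.63°, 29.49°, 28.38°.
Largest gap = 269.39° ⇒ minimal covering band is its complement: 360° − 269.39° = 90.61°.
Band runs from +129.02° eastward to -140.37°, crossing the antimeridian.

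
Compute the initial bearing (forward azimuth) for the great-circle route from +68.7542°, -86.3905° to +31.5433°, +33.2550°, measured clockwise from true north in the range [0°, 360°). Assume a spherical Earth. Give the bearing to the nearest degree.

Δλ = 33.2550 − -86.3905 = 119.6455°.
θ = atan2( sin Δλ · cos φ₂ , cos φ₁ · sin φ₂ − sin φ₁ · cos φ₂ · cos Δλ )
  = atan2(0.74069, 0.58247) = 51.819° → normalised to [0°, 360°): 51.819°.

52°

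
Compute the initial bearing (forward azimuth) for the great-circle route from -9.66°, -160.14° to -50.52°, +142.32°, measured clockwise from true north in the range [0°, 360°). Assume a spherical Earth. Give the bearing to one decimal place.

217.3°

Δλ = 142.32 − -160.14 = 302.46°; wrapped into (−180°, 180°]: -57.54°.
θ = atan2( sin Δλ · cos φ₂ , cos φ₁ · sin φ₂ − sin φ₁ · cos φ₂ · cos Δλ )
  = atan2(-0.53647, -0.70364) = -142.677° → normalised to [0°, 360°): 217.323°.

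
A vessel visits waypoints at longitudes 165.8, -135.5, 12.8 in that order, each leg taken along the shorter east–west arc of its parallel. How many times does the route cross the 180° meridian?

1

Leg 1: +165.8° → -135.5°, shortest Δλ = 58.7° (east) — crosses 180°.
Leg 2: -135.5° → +12.8°, shortest Δλ = 148.3° (east) — does not cross 180°.
Total crossings: 1.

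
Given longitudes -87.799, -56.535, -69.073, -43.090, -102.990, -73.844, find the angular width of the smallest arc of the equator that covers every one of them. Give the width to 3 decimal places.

Sort the longitudes: -102.990°, -87.799°, -73.844°, -69.073°, -56.535°, -43.090°.
Eastward gaps between consecutive values (wrapping around): 15.191°, 13.955°, 4.771°, 12.538°, 13.445°, 300.100°.
Largest gap = 300.100° ⇒ minimal covering band is its complement: 360° − 300.100° = 59.900°.
Band runs from -102.990° eastward to -43.090°.

59.900°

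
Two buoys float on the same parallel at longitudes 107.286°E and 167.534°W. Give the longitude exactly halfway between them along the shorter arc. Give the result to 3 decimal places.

Signed shortest Δλ from +107.286° to -167.534° is +85.180°.
Midpoint longitude = +107.286° + (+85.180°)/2 = +107.286° + 42.590° = +149.876°.
(The naïve average (+107.286 + -167.534)/2 = -30.124° is on the wrong side of the globe.)

149.876°E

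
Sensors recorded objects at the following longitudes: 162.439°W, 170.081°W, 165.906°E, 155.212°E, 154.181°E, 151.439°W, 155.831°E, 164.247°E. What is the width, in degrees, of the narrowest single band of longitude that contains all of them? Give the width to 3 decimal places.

Sort the longitudes: -170.081°, -162.439°, -151.439°, +154.181°, +155.212°, +155.831°, +164.247°, +165.906°.
Eastward gaps between consecutive values (wrapping around): 7.642°, 11.000°, 305.620°, 1.031°, 0.619°, 8.416°, 1.659°, 24.013°.
Largest gap = 305.620° ⇒ minimal covering band is its complement: 360° − 305.620° = 54.380°.
Band runs from +154.181° eastward to -151.439°, crossing the antimeridian.

54.380°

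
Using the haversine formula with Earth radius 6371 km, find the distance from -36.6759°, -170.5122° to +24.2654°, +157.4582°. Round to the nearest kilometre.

7563 km

Δλ = 157.4582 − -170.5122 = 327.9704°; wrapped into (−180°, 180°]: -32.0296°.
Δφ = 24.2654 − -36.6759 = 60.9413°.
a = sin²(Δφ/2) + cos φ₁ · cos φ₂ · sin²(Δλ/2) = 0.312799.
c = 2·atan2(√a, √(1−a)) = 1.18704 rad → d = 6371·c ≈ 7562.66 km.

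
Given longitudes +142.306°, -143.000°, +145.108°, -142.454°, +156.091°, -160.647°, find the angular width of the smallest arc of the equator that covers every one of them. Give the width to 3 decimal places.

Sort the longitudes: -160.647°, -143.000°, -142.454°, +142.306°, +145.108°, +156.091°.
Eastward gaps between consecutive values (wrapping around): 17.647°, 0.546°, 284.760°, 2.802°, 10.983°, 43.262°.
Largest gap = 284.760° ⇒ minimal covering band is its complement: 360° − 284.760° = 75.240°.
Band runs from +142.306° eastward to -142.454°, crossing the antimeridian.

75.240°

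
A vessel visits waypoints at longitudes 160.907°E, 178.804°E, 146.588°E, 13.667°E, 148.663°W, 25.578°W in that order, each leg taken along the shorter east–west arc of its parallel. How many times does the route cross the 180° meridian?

Leg 1: +160.907° → +178.804°, shortest Δλ = 17.897° (east) — does not cross 180°.
Leg 2: +178.804° → +146.588°, shortest Δλ = -32.216° (west) — does not cross 180°.
Leg 3: +146.588° → +13.667°, shortest Δλ = -132.921° (west) — does not cross 180°.
Leg 4: +13.667° → -148.663°, shortest Δλ = -162.33° (west) — does not cross 180°.
Leg 5: -148.663° → -25.578°, shortest Δλ = 123.085° (east) — does not cross 180°.
Total crossings: 0.

0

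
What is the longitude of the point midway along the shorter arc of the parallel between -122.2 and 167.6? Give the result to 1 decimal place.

Signed shortest Δλ from -122.2° to +167.6° is -70.2°.
Midpoint longitude = -122.2° + (-70.2°)/2 = -122.2° − 35.1° = -157.3°.
(The naïve average (-122.2 + +167.6)/2 = 22.7° is on the wrong side of the globe.)

-157.3°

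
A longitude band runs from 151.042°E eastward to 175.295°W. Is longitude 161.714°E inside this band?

Band width going east from +151.042° to -175.295°: ((-175.295 − 151.042) mod 360) = 33.663°.
Offset of +161.714° east of the west edge: ((161.714 − 151.042) mod 360) = 10.672°.
10.672° ≤ 33.663° ⇒ inside.

Yes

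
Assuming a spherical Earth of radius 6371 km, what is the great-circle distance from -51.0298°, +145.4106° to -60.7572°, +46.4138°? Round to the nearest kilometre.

Δλ = 46.4138 − 145.4106 = -98.9968°.
Δφ = -60.7572 − -51.0298 = -9.7274°.
a = sin²(Δφ/2) + cos φ₁ · cos φ₂ · sin²(Δλ/2) = 0.184827.
c = 2·atan2(√a, √(1−a)) = 0.88880 rad → d = 6371·c ≈ 5662.54 km.

5663 km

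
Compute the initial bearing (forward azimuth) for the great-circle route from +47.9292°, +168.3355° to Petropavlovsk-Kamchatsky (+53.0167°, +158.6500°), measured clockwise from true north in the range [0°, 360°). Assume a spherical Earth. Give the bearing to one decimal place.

Δλ = 158.6500 − 168.3355 = -9.6855°.
θ = atan2( sin Δλ · cos φ₂ , cos φ₁ · sin φ₂ − sin φ₁ · cos φ₂ · cos Δλ )
  = atan2(-0.10121, 0.09504) = -46.800° → normalised to [0°, 360°): 313.200°.

313.2°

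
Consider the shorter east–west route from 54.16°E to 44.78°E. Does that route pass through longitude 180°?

Signed shortest Δλ = ((44.78 − 54.16 + 180) mod 360) − 180 = -9.38°.
Going west by 9.38° from +54.16° reaches +44.78° without touching 180°.

No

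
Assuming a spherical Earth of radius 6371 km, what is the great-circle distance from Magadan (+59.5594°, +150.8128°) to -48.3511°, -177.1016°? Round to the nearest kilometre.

12347 km

Δλ = -177.1016 − 150.8128 = -327.9144°; wrapped into (−180°, 180°]: 32.0856°.
Δφ = -48.3511 − 59.5594 = -107.9105°.
a = sin²(Δφ/2) + cos φ₁ · cos φ₂ · sin²(Δλ/2) = 0.679480.
c = 2·atan2(√a, √(1−a)) = 1.93795 rad → d = 6371·c ≈ 12346.68 km.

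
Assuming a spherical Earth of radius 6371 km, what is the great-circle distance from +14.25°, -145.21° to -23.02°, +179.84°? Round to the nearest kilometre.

Δλ = 179.84 − -145.21 = 325.05°; wrapped into (−180°, 180°]: -34.95°.
Δφ = -23.02 − 14.25 = -37.27°.
a = sin²(Δφ/2) + cos φ₁ · cos φ₂ · sin²(Δλ/2) = 0.182544.
c = 2·atan2(√a, √(1−a)) = 0.88290 rad → d = 6371·c ≈ 5624.97 km.

5625 km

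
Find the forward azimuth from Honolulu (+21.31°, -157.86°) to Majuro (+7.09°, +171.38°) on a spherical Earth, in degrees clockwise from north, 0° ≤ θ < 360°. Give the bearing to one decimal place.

249.0°

Δλ = 171.38 − -157.86 = 329.24°; wrapped into (−180°, 180°]: -30.76°.
θ = atan2( sin Δλ · cos φ₂ , cos φ₁ · sin φ₂ − sin φ₁ · cos φ₂ · cos Δλ )
  = atan2(-0.50753, -0.19491) = -111.009° → normalised to [0°, 360°): 248.991°.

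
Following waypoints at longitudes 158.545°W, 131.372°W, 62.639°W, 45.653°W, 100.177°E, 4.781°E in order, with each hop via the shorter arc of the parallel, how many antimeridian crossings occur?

0

Leg 1: -158.545° → -131.372°, shortest Δλ = 27.173° (east) — does not cross 180°.
Leg 2: -131.372° → -62.639°, shortest Δλ = 68.733° (east) — does not cross 180°.
Leg 3: -62.639° → -45.653°, shortest Δλ = 16.986° (east) — does not cross 180°.
Leg 4: -45.653° → +100.177°, shortest Δλ = 145.83° (east) — does not cross 180°.
Leg 5: +100.177° → +4.781°, shortest Δλ = -95.396° (west) — does not cross 180°.
Total crossings: 0.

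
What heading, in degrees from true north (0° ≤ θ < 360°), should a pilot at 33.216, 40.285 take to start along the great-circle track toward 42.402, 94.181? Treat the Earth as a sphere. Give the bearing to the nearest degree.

61°

Δλ = 94.181 − 40.285 = 53.896°.
θ = atan2( sin Δλ · cos φ₂ , cos φ₁ · sin φ₂ − sin φ₁ · cos φ₂ · cos Δλ )
  = atan2(0.59662, 0.32579) = 61.363° → normalised to [0°, 360°): 61.363°.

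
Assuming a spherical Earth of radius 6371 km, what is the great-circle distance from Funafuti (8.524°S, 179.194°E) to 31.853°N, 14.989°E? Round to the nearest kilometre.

Δλ = 14.989 − 179.194 = -164.205°.
Δφ = 31.853 − -8.524 = 40.377°.
a = sin²(Δφ/2) + cos φ₁ · cos φ₂ · sin²(Δλ/2) = 0.943264.
c = 2·atan2(√a, √(1−a)) = 2.66058 rad → d = 6371·c ≈ 16950.58 km.

16951 km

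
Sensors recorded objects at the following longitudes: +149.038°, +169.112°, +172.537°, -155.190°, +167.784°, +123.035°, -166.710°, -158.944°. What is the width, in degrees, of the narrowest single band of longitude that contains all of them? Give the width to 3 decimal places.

81.775°

Sort the longitudes: -166.710°, -158.944°, -155.190°, +123.035°, +149.038°, +167.784°, +169.112°, +172.537°.
Eastward gaps between consecutive values (wrapping around): 7.766°, 3.754°, 278.225°, 26.003°, 18.746°, 1.328°, 3.425°, 20.753°.
Largest gap = 278.225° ⇒ minimal covering band is its complement: 360° − 278.225° = 81.775°.
Band runs from +123.035° eastward to -155.190°, crossing the antimeridian.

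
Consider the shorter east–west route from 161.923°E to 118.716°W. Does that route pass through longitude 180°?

Yes

Naïve |-118.716 − 161.923| = 280.639° > 180°, so the shorter arc goes the other way round — across 180°.
Signed shortest Δλ = ((-118.716 − 161.923 + 180) mod 360) − 180 = 79.361°.
Going east by 79.361° from +161.923° passes through 180° before reaching -118.716°.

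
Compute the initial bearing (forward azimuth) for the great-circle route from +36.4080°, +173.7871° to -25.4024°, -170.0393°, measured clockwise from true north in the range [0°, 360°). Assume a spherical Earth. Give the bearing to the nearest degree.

164°

Δλ = -170.0393 − 173.7871 = -343.8264°; wrapped into (−180°, 180°]: 16.1736°.
θ = atan2( sin Δλ · cos φ₂ , cos φ₁ · sin φ₂ − sin φ₁ · cos φ₂ · cos Δλ )
  = atan2(0.25162, -0.86017) = 163.695° → normalised to [0°, 360°): 163.695°.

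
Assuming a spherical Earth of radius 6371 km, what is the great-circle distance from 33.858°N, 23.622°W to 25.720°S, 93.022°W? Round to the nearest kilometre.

Δλ = -93.022 − -23.622 = -69.400°.
Δφ = -25.720 − 33.858 = -59.578°.
a = sin²(Δφ/2) + cos φ₁ · cos φ₂ · sin²(Δλ/2) = 0.489277.
c = 2·atan2(√a, √(1−a)) = 1.54935 rad → d = 6371·c ≈ 9870.89 km.

9871 km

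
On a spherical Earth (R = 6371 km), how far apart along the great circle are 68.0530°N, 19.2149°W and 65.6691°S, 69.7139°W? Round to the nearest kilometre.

Δλ = -69.7139 − -19.2149 = -50.4990°.
Δφ = -65.6691 − 68.0530 = -133.7221°.
a = sin²(Δφ/2) + cos φ₁ · cos φ₂ · sin²(Δλ/2) = 0.873599.
c = 2·atan2(√a, √(1−a)) = 2.41463 rad → d = 6371·c ≈ 15383.62 km.

15384 km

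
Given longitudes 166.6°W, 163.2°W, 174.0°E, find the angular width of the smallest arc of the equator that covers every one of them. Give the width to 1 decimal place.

Sort the longitudes: -166.6°, -163.2°, +174.0°.
Eastward gaps between consecutive values (wrapping around): 3.4°, 337.2°, 19.4°.
Largest gap = 337.2° ⇒ minimal covering band is its complement: 360° − 337.2° = 22.8°.
Band runs from +174.0° eastward to -163.2°, crossing the antimeridian.

22.8°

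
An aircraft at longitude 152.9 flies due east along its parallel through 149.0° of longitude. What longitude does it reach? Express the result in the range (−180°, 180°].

-58.1°

Start at +152.9°; shift +149.0° → +301.9°.
+301.9° lies outside (−180°, 180°]; subtract 360° → -58.1°.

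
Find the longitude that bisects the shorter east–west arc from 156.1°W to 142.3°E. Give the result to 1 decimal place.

173.1°E

Signed shortest Δλ from -156.1° to +142.3° is -61.6°.
Midpoint longitude = -156.1° + (-61.6°)/2 = -156.1° − 30.8° = -186.9°.
Normalise into (−180°, 180°]: +173.1°.
(The naïve average (-156.1 + +142.3)/2 = -6.9° is on the wrong side of the globe.)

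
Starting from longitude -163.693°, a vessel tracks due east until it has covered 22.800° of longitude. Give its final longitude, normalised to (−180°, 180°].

Start at -163.693°; shift +22.800° → -140.893°.
-140.893° already lies in (−180°, 180°].

-140.893°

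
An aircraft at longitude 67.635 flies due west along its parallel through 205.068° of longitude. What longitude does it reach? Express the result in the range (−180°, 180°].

-137.433°

Start at +67.635°; shift −205.068° → -137.433°.
-137.433° already lies in (−180°, 180°].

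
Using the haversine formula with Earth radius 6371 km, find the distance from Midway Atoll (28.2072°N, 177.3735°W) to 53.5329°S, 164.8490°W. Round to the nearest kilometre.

9169 km

Δλ = -164.8490 − -177.3735 = 12.5245°.
Δφ = -53.5329 − 28.2072 = -81.7401°.
a = sin²(Δφ/2) + cos φ₁ · cos φ₂ · sin²(Δλ/2) = 0.434400.
c = 2·atan2(√a, √(1−a)) = 1.43922 rad → d = 6371·c ≈ 9169.25 km.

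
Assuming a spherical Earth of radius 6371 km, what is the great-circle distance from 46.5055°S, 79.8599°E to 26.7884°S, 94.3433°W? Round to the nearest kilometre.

Δλ = -94.3433 − 79.8599 = -174.2032°.
Δφ = -26.7884 − -46.5055 = 19.7171°.
a = sin²(Δφ/2) + cos φ₁ · cos φ₂ · sin²(Δλ/2) = 0.642160.
c = 2·atan2(√a, √(1−a)) = 1.85909 rad → d = 6371·c ≈ 11844.29 km.

11844 km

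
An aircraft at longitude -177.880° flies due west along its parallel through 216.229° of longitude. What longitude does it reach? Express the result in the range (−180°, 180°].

-34.109°

Start at -177.880°; shift −216.229° → -394.109°.
-394.109° lies outside (−180°, 180°]; add 360° → -34.109°.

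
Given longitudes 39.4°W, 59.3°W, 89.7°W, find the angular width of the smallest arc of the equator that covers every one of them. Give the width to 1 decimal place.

Sort the longitudes: -89.7°, -59.3°, -39.4°.
Eastward gaps between consecutive values (wrapping around): 30.4°, 19.9°, 309.7°.
Largest gap = 309.7° ⇒ minimal covering band is its complement: 360° − 309.7° = 50.3°.
Band runs from -89.7° eastward to -39.4°.

50.3°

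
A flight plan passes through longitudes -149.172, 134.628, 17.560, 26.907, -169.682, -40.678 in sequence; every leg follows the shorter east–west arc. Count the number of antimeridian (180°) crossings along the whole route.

Leg 1: -149.172° → +134.628°, shortest Δλ = -76.2° (west) — crosses 180°.
Leg 2: +134.628° → +17.560°, shortest Δλ = -117.068° (west) — does not cross 180°.
Leg 3: +17.560° → +26.907°, shortest Δλ = 9.347° (east) — does not cross 180°.
Leg 4: +26.907° → -169.682°, shortest Δλ = 163.411° (east) — crosses 180°.
Leg 5: -169.682° → -40.678°, shortest Δλ = 129.004° (east) — does not cross 180°.
Total crossings: 2.

2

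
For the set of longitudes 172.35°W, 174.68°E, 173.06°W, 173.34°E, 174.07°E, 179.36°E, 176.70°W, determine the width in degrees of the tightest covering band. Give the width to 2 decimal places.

Sort the longitudes: -176.70°, -173.06°, -172.35°, +173.34°, +174.07°, +174.68°, +179.36°.
Eastward gaps between consecutive values (wrapping around): 3.64°, 0.71°, 345.69°, 0.73°, 0.61°, 4.68°, 3.94°.
Largest gap = 345.69° ⇒ minimal covering band is its complement: 360° − 345.69° = 14.31°.
Band runs from +173.34° eastward to -172.35°, crossing the antimeridian.

14.31°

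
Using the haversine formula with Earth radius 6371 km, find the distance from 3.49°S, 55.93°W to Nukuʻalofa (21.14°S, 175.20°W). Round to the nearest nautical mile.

Δλ = -175.20 − -55.93 = -119.27°.
Δφ = -21.14 − -3.49 = -17.65°.
a = sin²(Δφ/2) + cos φ₁ · cos φ₂ · sin²(Δλ/2) = 0.716611.
c = 2·atan2(√a, √(1−a)) = 2.01886 rad → d = 6371·c ≈ 12862.16 km ≈ 6945.01 nmi.

6945 nmi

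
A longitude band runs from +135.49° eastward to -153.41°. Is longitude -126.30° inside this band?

No

Band width going east from +135.49° to -153.41°: ((-153.41 − 135.49) mod 360) = 71.10°.
Offset of -126.30° east of the west edge: ((-126.30 − 135.49) mod 360) = 98.21°.
98.21° > 71.10° ⇒ outside.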